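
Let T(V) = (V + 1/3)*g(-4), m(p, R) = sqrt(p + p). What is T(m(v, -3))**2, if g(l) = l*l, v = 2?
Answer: 12544/9 ≈ 1393.8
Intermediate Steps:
g(l) = l**2
m(p, R) = sqrt(2)*sqrt(p) (m(p, R) = sqrt(2*p) = sqrt(2)*sqrt(p))
T(V) = 16/3 + 16*V (T(V) = (V + 1/3)*(-4)**2 = (V + 1/3)*16 = (1/3 + V)*16 = 16/3 + 16*V)
T(m(v, -3))**2 = (16/3 + 16*(sqrt(2)*sqrt(2)))**2 = (16/3 + 16*2)**2 = (16/3 + 32)**2 = (112/3)**2 = 12544/9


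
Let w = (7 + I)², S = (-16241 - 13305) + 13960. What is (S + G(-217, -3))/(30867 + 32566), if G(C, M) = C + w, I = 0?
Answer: -15754/63433 ≈ -0.24836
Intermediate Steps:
S = -15586 (S = -29546 + 13960 = -15586)
w = 49 (w = (7 + 0)² = 7² = 49)
G(C, M) = 49 + C (G(C, M) = C + 49 = 49 + C)
(S + G(-217, -3))/(30867 + 32566) = (-15586 + (49 - 217))/(30867 + 32566) = (-15586 - 168)/63433 = -15754*1/63433 = -15754/63433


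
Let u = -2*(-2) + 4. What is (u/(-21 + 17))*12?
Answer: -24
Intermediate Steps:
u = 8 (u = 4 + 4 = 8)
(u/(-21 + 17))*12 = (8/(-21 + 17))*12 = (8/(-4))*12 = -1/4*8*12 = -2*12 = -24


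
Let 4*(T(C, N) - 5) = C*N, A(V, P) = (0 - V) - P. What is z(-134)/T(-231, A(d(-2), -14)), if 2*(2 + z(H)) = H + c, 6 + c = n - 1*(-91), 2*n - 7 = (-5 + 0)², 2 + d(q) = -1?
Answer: 74/3907 ≈ 0.018940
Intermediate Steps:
d(q) = -3 (d(q) = -2 - 1 = -3)
n = 16 (n = 7/2 + (-5 + 0)²/2 = 7/2 + (½)*(-5)² = 7/2 + (½)*25 = 7/2 + 25/2 = 16)
A(V, P) = -P - V (A(V, P) = -V - P = -P - V)
T(C, N) = 5 + C*N/4 (T(C, N) = 5 + (C*N)/4 = 5 + C*N/4)
c = 101 (c = -6 + (16 - 1*(-91)) = -6 + (16 + 91) = -6 + 107 = 101)
z(H) = 97/2 + H/2 (z(H) = -2 + (H + 101)/2 = -2 + (101 + H)/2 = -2 + (101/2 + H/2) = 97/2 + H/2)
z(-134)/T(-231, A(d(-2), -14)) = (97/2 + (½)*(-134))/(5 + (¼)*(-231)*(-1*(-14) - 1*(-3))) = (97/2 - 67)/(5 + (¼)*(-231)*(14 + 3)) = -37/(2*(5 + (¼)*(-231)*17)) = -37/(2*(5 - 3927/4)) = -37/(2*(-3907/4)) = -37/2*(-4/3907) = 74/3907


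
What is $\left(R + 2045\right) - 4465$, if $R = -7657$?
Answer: $-10077$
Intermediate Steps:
$\left(R + 2045\right) - 4465 = \left(-7657 + 2045\right) - 4465 = -5612 - 4465 = -10077$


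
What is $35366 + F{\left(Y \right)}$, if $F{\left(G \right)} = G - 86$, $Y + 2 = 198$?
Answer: $35476$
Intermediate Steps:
$Y = 196$ ($Y = -2 + 198 = 196$)
$F{\left(G \right)} = -86 + G$
$35366 + F{\left(Y \right)} = 35366 + \left(-86 + 196\right) = 35366 + 110 = 35476$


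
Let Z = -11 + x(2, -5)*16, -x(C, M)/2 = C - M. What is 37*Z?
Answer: -8695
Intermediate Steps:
x(C, M) = -2*C + 2*M (x(C, M) = -2*(C - M) = -2*C + 2*M)
Z = -235 (Z = -11 + (-2*2 + 2*(-5))*16 = -11 + (-4 - 10)*16 = -11 - 14*16 = -11 - 224 = -235)
37*Z = 37*(-235) = -8695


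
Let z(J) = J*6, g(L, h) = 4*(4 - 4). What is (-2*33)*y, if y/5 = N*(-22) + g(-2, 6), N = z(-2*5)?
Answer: -435600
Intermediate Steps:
g(L, h) = 0 (g(L, h) = 4*0 = 0)
z(J) = 6*J
N = -60 (N = 6*(-2*5) = 6*(-10) = -60)
y = 6600 (y = 5*(-60*(-22) + 0) = 5*(1320 + 0) = 5*1320 = 6600)
(-2*33)*y = -2*33*6600 = -66*6600 = -435600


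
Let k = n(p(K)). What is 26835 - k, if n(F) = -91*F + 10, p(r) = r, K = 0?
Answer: 26825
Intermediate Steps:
n(F) = 10 - 91*F
k = 10 (k = 10 - 91*0 = 10 + 0 = 10)
26835 - k = 26835 - 1*10 = 26835 - 10 = 26825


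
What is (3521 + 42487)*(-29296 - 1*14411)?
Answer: -2010871656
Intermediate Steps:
(3521 + 42487)*(-29296 - 1*14411) = 46008*(-29296 - 14411) = 46008*(-43707) = -2010871656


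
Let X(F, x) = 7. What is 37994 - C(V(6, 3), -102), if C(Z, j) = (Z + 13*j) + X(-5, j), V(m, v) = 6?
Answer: 39307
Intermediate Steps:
C(Z, j) = 7 + Z + 13*j (C(Z, j) = (Z + 13*j) + 7 = 7 + Z + 13*j)
37994 - C(V(6, 3), -102) = 37994 - (7 + 6 + 13*(-102)) = 37994 - (7 + 6 - 1326) = 37994 - 1*(-1313) = 37994 + 1313 = 39307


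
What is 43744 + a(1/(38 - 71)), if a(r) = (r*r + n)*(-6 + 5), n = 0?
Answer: 47637215/1089 ≈ 43744.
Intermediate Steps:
a(r) = -r² (a(r) = (r*r + 0)*(-6 + 5) = (r² + 0)*(-1) = r²*(-1) = -r²)
43744 + a(1/(38 - 71)) = 43744 - (1/(38 - 71))² = 43744 - (1/(-33))² = 43744 - (-1/33)² = 43744 - 1*1/1089 = 43744 - 1/1089 = 47637215/1089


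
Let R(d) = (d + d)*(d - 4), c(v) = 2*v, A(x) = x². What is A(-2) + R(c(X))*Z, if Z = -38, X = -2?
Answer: -2428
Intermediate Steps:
R(d) = 2*d*(-4 + d) (R(d) = (2*d)*(-4 + d) = 2*d*(-4 + d))
A(-2) + R(c(X))*Z = (-2)² + (2*(2*(-2))*(-4 + 2*(-2)))*(-38) = 4 + (2*(-4)*(-4 - 4))*(-38) = 4 + (2*(-4)*(-8))*(-38) = 4 + 64*(-38) = 4 - 2432 = -2428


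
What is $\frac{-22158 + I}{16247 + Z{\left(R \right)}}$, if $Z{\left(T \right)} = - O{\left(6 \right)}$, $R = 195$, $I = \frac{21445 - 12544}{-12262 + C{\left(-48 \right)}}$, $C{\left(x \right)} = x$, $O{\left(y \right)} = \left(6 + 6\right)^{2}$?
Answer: $- \frac{272773881}{198227930} \approx -1.3761$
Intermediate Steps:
$O{\left(y \right)} = 144$ ($O{\left(y \right)} = 12^{2} = 144$)
$I = - \frac{8901}{12310}$ ($I = \frac{21445 - 12544}{-12262 - 48} = \frac{8901}{-12310} = 8901 \left(- \frac{1}{12310}\right) = - \frac{8901}{12310} \approx -0.72307$)
$Z{\left(T \right)} = -144$ ($Z{\left(T \right)} = \left(-1\right) 144 = -144$)
$\frac{-22158 + I}{16247 + Z{\left(R \right)}} = \frac{-22158 - \frac{8901}{12310}}{16247 - 144} = - \frac{272773881}{12310 \cdot 16103} = \left(- \frac{272773881}{12310}\right) \frac{1}{16103} = - \frac{272773881}{198227930}$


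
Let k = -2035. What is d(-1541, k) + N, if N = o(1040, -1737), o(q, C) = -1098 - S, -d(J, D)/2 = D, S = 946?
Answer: 2026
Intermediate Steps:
d(J, D) = -2*D
o(q, C) = -2044 (o(q, C) = -1098 - 1*946 = -1098 - 946 = -2044)
N = -2044
d(-1541, k) + N = -2*(-2035) - 2044 = 4070 - 2044 = 2026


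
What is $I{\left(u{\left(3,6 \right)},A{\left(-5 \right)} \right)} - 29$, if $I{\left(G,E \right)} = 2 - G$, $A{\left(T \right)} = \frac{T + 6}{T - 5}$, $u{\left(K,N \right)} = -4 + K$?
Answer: $-26$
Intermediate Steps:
$A{\left(T \right)} = \frac{6 + T}{-5 + T}$
$I{\left(u{\left(3,6 \right)},A{\left(-5 \right)} \right)} - 29 = \left(2 - \left(-4 + 3\right)\right) - 29 = \left(2 - -1\right) - 29 = \left(2 + 1\right) - 29 = 3 - 29 = -26$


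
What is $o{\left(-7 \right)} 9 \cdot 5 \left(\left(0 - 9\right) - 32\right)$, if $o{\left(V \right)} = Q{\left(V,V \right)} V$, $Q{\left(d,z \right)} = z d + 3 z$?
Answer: $361620$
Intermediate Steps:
$Q{\left(d,z \right)} = 3 z + d z$ ($Q{\left(d,z \right)} = d z + 3 z = 3 z + d z$)
$o{\left(V \right)} = V^{2} \left(3 + V\right)$ ($o{\left(V \right)} = V \left(3 + V\right) V = V^{2} \left(3 + V\right)$)
$o{\left(-7 \right)} 9 \cdot 5 \left(\left(0 - 9\right) - 32\right) = \left(-7\right)^{2} \left(3 - 7\right) 9 \cdot 5 \left(\left(0 - 9\right) - 32\right) = 49 \left(-4\right) 45 \left(-9 - 32\right) = \left(-196\right) 45 \left(-41\right) = \left(-8820\right) \left(-41\right) = 361620$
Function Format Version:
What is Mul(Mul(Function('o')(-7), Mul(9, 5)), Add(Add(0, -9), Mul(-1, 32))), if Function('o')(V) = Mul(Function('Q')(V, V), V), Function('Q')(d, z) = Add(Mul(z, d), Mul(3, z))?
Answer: 361620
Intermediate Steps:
Function('Q')(d, z) = Add(Mul(3, z), Mul(d, z)) (Function('Q')(d, z) = Add(Mul(d, z), Mul(3, z)) = Add(Mul(3, z), Mul(d, z)))
Function('o')(V) = Mul(Pow(V, 2), Add(3, V)) (Function('o')(V) = Mul(Mul(V, Add(3, V)), V) = Mul(Pow(V, 2), Add(3, V)))
Mul(Mul(Function('o')(-7), Mul(9, 5)), Add(Add(0, -9), Mul(-1, 32))) = Mul(Mul(Mul(Pow(-7, 2), Add(3, -7)), Mul(9, 5)), Add(Add(0, -9), Mul(-1, 32))) = Mul(Mul(Mul(49, -4), 45), Add(-9, -32)) = Mul(Mul(-196, 45), -41) = Mul(-8820, -41) = 361620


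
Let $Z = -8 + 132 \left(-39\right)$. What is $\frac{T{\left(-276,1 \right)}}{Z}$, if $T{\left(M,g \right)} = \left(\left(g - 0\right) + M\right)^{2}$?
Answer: $- \frac{75625}{5156} \approx -14.667$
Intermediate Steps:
$Z = -5156$ ($Z = -8 - 5148 = -5156$)
$T{\left(M,g \right)} = \left(M + g\right)^{2}$ ($T{\left(M,g \right)} = \left(\left(g + 0\right) + M\right)^{2} = \left(g + M\right)^{2} = \left(M + g\right)^{2}$)
$\frac{T{\left(-276,1 \right)}}{Z} = \frac{\left(-276 + 1\right)^{2}}{-5156} = \left(-275\right)^{2} \left(- \frac{1}{5156}\right) = 75625 \left(- \frac{1}{5156}\right) = - \frac{75625}{5156}$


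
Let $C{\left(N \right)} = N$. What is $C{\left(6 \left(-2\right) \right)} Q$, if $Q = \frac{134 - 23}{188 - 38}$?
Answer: $- \frac{222}{25} \approx -8.88$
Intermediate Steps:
$Q = \frac{37}{50}$ ($Q = \frac{111}{150} = 111 \cdot \frac{1}{150} = \frac{37}{50} \approx 0.74$)
$C{\left(6 \left(-2\right) \right)} Q = 6 \left(-2\right) \frac{37}{50} = \left(-12\right) \frac{37}{50} = - \frac{222}{25}$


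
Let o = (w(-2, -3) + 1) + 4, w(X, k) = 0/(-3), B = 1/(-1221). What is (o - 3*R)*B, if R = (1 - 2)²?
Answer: -2/1221 ≈ -0.0016380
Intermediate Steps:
R = 1 (R = (-1)² = 1)
B = -1/1221 ≈ -0.00081900
w(X, k) = 0 (w(X, k) = 0*(-⅓) = 0)
o = 5 (o = (0 + 1) + 4 = 1 + 4 = 5)
(o - 3*R)*B = (5 - 3*1)*(-1/1221) = (5 - 3)*(-1/1221) = 2*(-1/1221) = -2/1221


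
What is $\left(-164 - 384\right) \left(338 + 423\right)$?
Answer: $-417028$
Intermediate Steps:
$\left(-164 - 384\right) \left(338 + 423\right) = \left(-548\right) 761 = -417028$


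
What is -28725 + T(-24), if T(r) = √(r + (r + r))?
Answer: -28725 + 6*I*√2 ≈ -28725.0 + 8.4853*I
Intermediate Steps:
T(r) = √3*√r (T(r) = √(r + 2*r) = √(3*r) = √3*√r)
-28725 + T(-24) = -28725 + √3*√(-24) = -28725 + √3*(2*I*√6) = -28725 + 6*I*√2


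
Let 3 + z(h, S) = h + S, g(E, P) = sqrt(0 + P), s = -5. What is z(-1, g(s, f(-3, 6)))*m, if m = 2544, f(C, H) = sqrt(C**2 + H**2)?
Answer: -10176 + 2544*sqrt(3)*5**(1/4) ≈ -3587.0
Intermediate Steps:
g(E, P) = sqrt(P)
z(h, S) = -3 + S + h (z(h, S) = -3 + (h + S) = -3 + (S + h) = -3 + S + h)
z(-1, g(s, f(-3, 6)))*m = (-3 + sqrt(sqrt((-3)**2 + 6**2)) - 1)*2544 = (-3 + sqrt(sqrt(9 + 36)) - 1)*2544 = (-3 + sqrt(sqrt(45)) - 1)*2544 = (-3 + sqrt(3*sqrt(5)) - 1)*2544 = (-3 + sqrt(3)*5**(1/4) - 1)*2544 = (-4 + sqrt(3)*5**(1/4))*2544 = -10176 + 2544*sqrt(3)*5**(1/4)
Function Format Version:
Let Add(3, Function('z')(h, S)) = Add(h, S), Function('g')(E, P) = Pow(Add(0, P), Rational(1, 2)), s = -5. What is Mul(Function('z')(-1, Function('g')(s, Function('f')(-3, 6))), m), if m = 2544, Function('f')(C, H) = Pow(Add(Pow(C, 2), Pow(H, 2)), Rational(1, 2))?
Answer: Add(-10176, Mul(2544, Pow(3, Rational(1, 2)), Pow(5, Rational(1, 4)))) ≈ -3587.0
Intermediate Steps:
Function('g')(E, P) = Pow(P, Rational(1, 2))
Function('z')(h, S) = Add(-3, S, h) (Function('z')(h, S) = Add(-3, Add(h, S)) = Add(-3, Add(S, h)) = Add(-3, S, h))
Mul(Function('z')(-1, Function('g')(s, Function('f')(-3, 6))), m) = Mul(Add(-3, Pow(Pow(Add(Pow(-3, 2), Pow(6, 2)), Rational(1, 2)), Rational(1, 2)), -1), 2544) = Mul(Add(-3, Pow(Pow(Add(9, 36), Rational(1, 2)), Rational(1, 2)), -1), 2544) = Mul(Add(-3, Pow(Pow(45, Rational(1, 2)), Rational(1, 2)), -1), 2544) = Mul(Add(-3, Pow(Mul(3, Pow(5, Rational(1, 2))), Rational(1, 2)), -1), 2544) = Mul(Add(-3, Mul(Pow(3, Rational(1, 2)), Pow(5, Rational(1, 4))), -1), 2544) = Mul(Add(-4, Mul(Pow(3, Rational(1, 2)), Pow(5, Rational(1, 4)))), 2544) = Add(-10176, Mul(2544, Pow(3, Rational(1, 2)), Pow(5, Rational(1, 4))))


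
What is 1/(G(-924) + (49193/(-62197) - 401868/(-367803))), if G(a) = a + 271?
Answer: -2541804799/1659031683634 ≈ -0.0015321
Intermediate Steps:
G(a) = 271 + a
1/(G(-924) + (49193/(-62197) - 401868/(-367803))) = 1/((271 - 924) + (49193/(-62197) - 401868/(-367803))) = 1/(-653 + (49193*(-1/62197) - 401868*(-1/367803))) = 1/(-653 + (-49193/62197 + 44652/40867)) = 1/(-653 + 766850113/2541804799) = 1/(-1659031683634/2541804799) = -2541804799/1659031683634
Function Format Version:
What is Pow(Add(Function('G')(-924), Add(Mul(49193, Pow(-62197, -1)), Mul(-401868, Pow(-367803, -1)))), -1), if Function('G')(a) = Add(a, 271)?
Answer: Rational(-2541804799, 1659031683634) ≈ -0.0015321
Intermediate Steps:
Function('G')(a) = Add(271, a)
Pow(Add(Function('G')(-924), Add(Mul(49193, Pow(-62197, -1)), Mul(-401868, Pow(-367803, -1)))), -1) = Pow(Add(Add(271, -924), Add(Mul(49193, Pow(-62197, -1)), Mul(-401868, Pow(-367803, -1)))), -1) = Pow(Add(-653, Add(Mul(49193, Rational(-1, 62197)), Mul(-401868, Rational(-1, 367803)))), -1) = Pow(Add(-653, Add(Rational(-49193, 62197), Rational(44652, 40867))), -1) = Pow(Add(-653, Rational(766850113, 2541804799)), -1) = Pow(Rational(-1659031683634, 2541804799), -1) = Rational(-2541804799, 1659031683634)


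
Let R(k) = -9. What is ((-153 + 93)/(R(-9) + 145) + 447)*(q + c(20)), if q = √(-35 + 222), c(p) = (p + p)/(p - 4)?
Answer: 75915/68 + 15183*√187/34 ≈ 7223.0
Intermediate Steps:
c(p) = 2*p/(-4 + p) (c(p) = (2*p)/(-4 + p) = 2*p/(-4 + p))
q = √187 ≈ 13.675
((-153 + 93)/(R(-9) + 145) + 447)*(q + c(20)) = ((-153 + 93)/(-9 + 145) + 447)*(√187 + 2*20/(-4 + 20)) = (-60/136 + 447)*(√187 + 2*20/16) = (-60*1/136 + 447)*(√187 + 2*20*(1/16)) = (-15/34 + 447)*(√187 + 5/2) = 15183*(5/2 + √187)/34 = 75915/68 + 15183*√187/34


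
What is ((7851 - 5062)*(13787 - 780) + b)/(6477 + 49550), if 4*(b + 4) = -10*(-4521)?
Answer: 72575643/112054 ≈ 647.68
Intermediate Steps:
b = 22597/2 (b = -4 + (-10*(-4521))/4 = -4 + (¼)*45210 = -4 + 22605/2 = 22597/2 ≈ 11299.)
((7851 - 5062)*(13787 - 780) + b)/(6477 + 49550) = ((7851 - 5062)*(13787 - 780) + 22597/2)/(6477 + 49550) = (2789*13007 + 22597/2)/56027 = (36276523 + 22597/2)*(1/56027) = (72575643/2)*(1/56027) = 72575643/112054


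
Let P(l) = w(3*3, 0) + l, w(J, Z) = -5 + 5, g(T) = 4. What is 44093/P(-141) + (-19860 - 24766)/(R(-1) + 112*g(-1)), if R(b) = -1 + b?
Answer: -12978872/31443 ≈ -412.77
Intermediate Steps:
w(J, Z) = 0
P(l) = l (P(l) = 0 + l = l)
44093/P(-141) + (-19860 - 24766)/(R(-1) + 112*g(-1)) = 44093/(-141) + (-19860 - 24766)/((-1 - 1) + 112*4) = 44093*(-1/141) - 44626/(-2 + 448) = -44093/141 - 44626/446 = -44093/141 - 44626*1/446 = -44093/141 - 22313/223 = -12978872/31443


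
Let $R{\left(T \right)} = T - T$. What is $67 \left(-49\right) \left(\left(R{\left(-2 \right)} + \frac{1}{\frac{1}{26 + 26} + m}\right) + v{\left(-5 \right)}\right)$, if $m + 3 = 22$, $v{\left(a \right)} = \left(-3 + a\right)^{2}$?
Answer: $- \frac{207971484}{989} \approx -2.1028 \cdot 10^{5}$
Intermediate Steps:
$m = 19$ ($m = -3 + 22 = 19$)
$R{\left(T \right)} = 0$
$67 \left(-49\right) \left(\left(R{\left(-2 \right)} + \frac{1}{\frac{1}{26 + 26} + m}\right) + v{\left(-5 \right)}\right) = 67 \left(-49\right) \left(\left(0 + \frac{1}{\frac{1}{26 + 26} + 19}\right) + \left(-3 - 5\right)^{2}\right) = - 3283 \left(\left(0 + \frac{1}{\frac{1}{52} + 19}\right) + \left(-8\right)^{2}\right) = - 3283 \left(\left(0 + \frac{1}{\frac{1}{52} + 19}\right) + 64\right) = - 3283 \left(\left(0 + \frac{1}{\frac{989}{52}}\right) + 64\right) = - 3283 \left(\left(0 + \frac{52}{989}\right) + 64\right) = - 3283 \left(\frac{52}{989} + 64\right) = \left(-3283\right) \frac{63348}{989} = - \frac{207971484}{989}$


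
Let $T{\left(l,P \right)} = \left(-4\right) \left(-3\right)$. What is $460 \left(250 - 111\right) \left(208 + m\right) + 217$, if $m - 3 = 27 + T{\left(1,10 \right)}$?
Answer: $15985217$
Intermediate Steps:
$T{\left(l,P \right)} = 12$
$m = 42$ ($m = 3 + \left(27 + 12\right) = 3 + 39 = 42$)
$460 \left(250 - 111\right) \left(208 + m\right) + 217 = 460 \left(250 - 111\right) \left(208 + 42\right) + 217 = 460 \cdot 139 \cdot 250 + 217 = 460 \cdot 34750 + 217 = 15985000 + 217 = 15985217$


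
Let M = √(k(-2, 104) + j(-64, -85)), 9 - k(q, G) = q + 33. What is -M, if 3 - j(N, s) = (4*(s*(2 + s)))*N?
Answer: -√1806061 ≈ -1343.9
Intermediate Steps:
k(q, G) = -24 - q (k(q, G) = 9 - (q + 33) = 9 - (33 + q) = 9 + (-33 - q) = -24 - q)
j(N, s) = 3 - 4*N*s*(2 + s) (j(N, s) = 3 - 4*(s*(2 + s))*N = 3 - 4*s*(2 + s)*N = 3 - 4*N*s*(2 + s))
M = √1806061 (M = √((-24 - 1*(-2)) + (3 - 8*(-64)*(-85) - 4*(-64)*(-85)²)) = √((-24 + 2) + (3 - 43520 - 4*(-64)*7225)) = √(-22 + (3 - 43520 + 1849600)) = √(-22 + 1806083) = √1806061 ≈ 1343.9)
-M = -√1806061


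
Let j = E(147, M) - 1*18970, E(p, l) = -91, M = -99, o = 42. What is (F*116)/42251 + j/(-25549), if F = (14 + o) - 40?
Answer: 852765255/1079470799 ≈ 0.78998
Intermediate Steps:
F = 16 (F = (14 + 42) - 40 = 56 - 40 = 16)
j = -19061 (j = -91 - 1*18970 = -91 - 18970 = -19061)
(F*116)/42251 + j/(-25549) = (16*116)/42251 - 19061/(-25549) = 1856*(1/42251) - 19061*(-1/25549) = 1856/42251 + 19061/25549 = 852765255/1079470799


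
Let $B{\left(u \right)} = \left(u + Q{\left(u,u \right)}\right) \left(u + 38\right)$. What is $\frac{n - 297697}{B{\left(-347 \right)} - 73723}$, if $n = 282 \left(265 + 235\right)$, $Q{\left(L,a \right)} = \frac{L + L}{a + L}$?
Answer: $- \frac{156697}{33191} \approx -4.7211$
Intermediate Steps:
$Q{\left(L,a \right)} = \frac{2 L}{L + a}$
$n = 141000$ ($n = 282 \cdot 500 = 141000$)
$B{\left(u \right)} = \left(1 + u\right) \left(38 + u\right)$ ($B{\left(u \right)} = \left(u + \frac{2 u}{u + u}\right) \left(u + 38\right) = \left(u + \frac{2 u}{2 u}\right) \left(38 + u\right) = \left(u + 2 u \frac{1}{2 u}\right) \left(38 + u\right) = \left(u + 1\right) \left(38 + u\right) = \left(1 + u\right) \left(38 + u\right)$)
$\frac{n - 297697}{B{\left(-347 \right)} - 73723} = \frac{141000 - 297697}{\left(38 + \left(-347\right)^{2} + 39 \left(-347\right)\right) - 73723} = - \frac{156697}{\left(38 + 120409 - 13533\right) - 73723} = - \frac{156697}{106914 - 73723} = - \frac{156697}{33191}$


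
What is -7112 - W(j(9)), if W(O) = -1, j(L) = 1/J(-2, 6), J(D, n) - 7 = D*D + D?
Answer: -7111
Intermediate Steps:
J(D, n) = 7 + D + D² (J(D, n) = 7 + (D*D + D) = 7 + (D² + D) = 7 + (D + D²) = 7 + D + D²)
j(L) = ⅑ (j(L) = 1/(7 - 2 + (-2)²) = 1/(7 - 2 + 4) = 1/9 = ⅑)
-7112 - W(j(9)) = -7112 - 1*(-1) = -7112 + 1 = -7111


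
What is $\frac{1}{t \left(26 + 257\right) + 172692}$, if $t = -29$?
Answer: $\frac{1}{164485} \approx 6.0796 \cdot 10^{-6}$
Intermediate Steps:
$\frac{1}{t \left(26 + 257\right) + 172692} = \frac{1}{- 29 \left(26 + 257\right) + 172692} = \frac{1}{\left(-29\right) 283 + 172692} = \frac{1}{-8207 + 172692} = \frac{1}{164485}$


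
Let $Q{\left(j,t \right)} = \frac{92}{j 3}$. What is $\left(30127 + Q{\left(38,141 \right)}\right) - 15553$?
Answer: $\frac{830764}{57} \approx 14575.0$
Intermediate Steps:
$Q{\left(j,t \right)} = \frac{92}{3 j}$
$\left(30127 + Q{\left(38,141 \right)}\right) - 15553 = \left(30127 + \frac{92}{3 \cdot 38}\right) - 15553 = \left(30127 + \frac{92}{3} \cdot \frac{1}{38}\right) - 15553 = \left(30127 + \frac{46}{57}\right) - 15553 = \frac{1717285}{57} - 15553 = \frac{830764}{57}$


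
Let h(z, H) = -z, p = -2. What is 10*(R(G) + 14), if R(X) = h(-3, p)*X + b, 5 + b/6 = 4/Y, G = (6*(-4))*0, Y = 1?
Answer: 80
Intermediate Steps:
G = 0 (G = -24*0 = 0)
b = -6 (b = -30 + 6*(4/1) = -30 + 6*(4*1) = -30 + 6*4 = -30 + 24 = -6)
R(X) = -6 + 3*X (R(X) = (-1*(-3))*X - 6 = 3*X - 6 = -6 + 3*X)
10*(R(G) + 14) = 10*((-6 + 3*0) + 14) = 10*((-6 + 0) + 14) = 10*(-6 + 14) = 10*8 = 80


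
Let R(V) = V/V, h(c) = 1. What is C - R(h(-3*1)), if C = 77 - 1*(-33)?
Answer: 109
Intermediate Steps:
R(V) = 1
C = 110 (C = 77 + 33 = 110)
C - R(h(-3*1)) = 110 - 1*1 = 110 - 1 = 109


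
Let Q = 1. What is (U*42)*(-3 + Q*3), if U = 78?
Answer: 0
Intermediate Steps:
(U*42)*(-3 + Q*3) = (78*42)*(-3 + 1*3) = 3276*(-3 + 3) = 3276*0 = 0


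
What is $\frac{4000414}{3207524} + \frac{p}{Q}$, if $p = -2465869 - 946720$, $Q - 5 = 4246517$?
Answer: $\frac{755235617559}{1702602653941} \approx 0.44358$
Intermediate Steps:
$Q = 4246522$ ($Q = 5 + 4246517 = 4246522$)
$p = -3412589$ ($p = -2465869 - 946720 = -3412589$)
$\frac{4000414}{3207524} + \frac{p}{Q} = \frac{4000414}{3207524} - \frac{3412589}{4246522} = 4000414 \cdot \frac{1}{3207524} - \frac{3412589}{4246522} = \frac{2000207}{1603762} - \frac{3412589}{4246522} = \frac{755235617559}{1702602653941}$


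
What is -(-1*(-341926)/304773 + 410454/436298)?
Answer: -137138463445/66485925177 ≈ -2.0627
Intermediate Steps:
-(-1*(-341926)/304773 + 410454/436298) = -(341926*(1/304773) + 410454*(1/436298)) = -(341926/304773 + 205227/218149) = -1*137138463445/66485925177 = -137138463445/66485925177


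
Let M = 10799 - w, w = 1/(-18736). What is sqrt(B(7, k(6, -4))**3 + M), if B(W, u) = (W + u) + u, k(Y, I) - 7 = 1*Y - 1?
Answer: sqrt(890538756211)/4684 ≈ 201.47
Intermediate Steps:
k(Y, I) = 6 + Y (k(Y, I) = 7 + (1*Y - 1) = 7 + (Y - 1) = 7 + (-1 + Y) = 6 + Y)
B(W, u) = W + 2*u
w = -1/18736 ≈ -5.3373e-5
M = 202330065/18736 (M = 10799 - 1*(-1/18736) = 10799 + 1/18736 = 202330065/18736 ≈ 10799.)
sqrt(B(7, k(6, -4))**3 + M) = sqrt((7 + 2*(6 + 6))**3 + 202330065/18736) = sqrt((7 + 2*12)**3 + 202330065/18736) = sqrt((7 + 24)**3 + 202330065/18736) = sqrt(31**3 + 202330065/18736) = sqrt(29791 + 202330065/18736) = sqrt(760494241/18736) = sqrt(890538756211)/4684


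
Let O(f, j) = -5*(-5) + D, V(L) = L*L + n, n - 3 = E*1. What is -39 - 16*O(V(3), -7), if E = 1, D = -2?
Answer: -407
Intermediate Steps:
n = 4 (n = 3 + 1*1 = 3 + 1 = 4)
V(L) = 4 + L² (V(L) = L*L + 4 = L² + 4 = 4 + L²)
O(f, j) = 23 (O(f, j) = -5*(-5) - 2 = 25 - 2 = 23)
-39 - 16*O(V(3), -7) = -39 - 16*23 = -39 - 368 = -407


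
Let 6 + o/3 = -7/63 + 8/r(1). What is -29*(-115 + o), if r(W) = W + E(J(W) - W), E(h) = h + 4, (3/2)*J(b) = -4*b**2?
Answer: 10034/3 ≈ 3344.7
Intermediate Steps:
J(b) = -8*b**2/3 (J(b) = 2*(-4*b**2)/3 = -8*b**2/3)
E(h) = 4 + h
r(W) = 4 - 8*W**2/3 (r(W) = W + (4 + (-8*W**2/3 - W)) = W + (4 + (-W - 8*W**2/3)) = W + (4 - W - 8*W**2/3) = 4 - 8*W**2/3)
o = -1/3 (o = -18 + 3*(-7/63 + 8/(4 - 8/3*1**2)) = -18 + 3*(-7*1/63 + 8/(4 - 8/3*1)) = -18 + 3*(-1/9 + 8/(4 - 8/3)) = -18 + 3*(-1/9 + 8/(4/3)) = -18 + 3*(-1/9 + 8*(3/4)) = -18 + 3*(-1/9 + 6) = -18 + 3*(53/9) = -18 + 53/3 = -1/3 ≈ -0.33333)
-29*(-115 + o) = -29*(-115 - 1/3) = -29*(-346/3) = 10034/3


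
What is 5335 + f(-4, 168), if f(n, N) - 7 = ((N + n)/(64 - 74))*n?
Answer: 27038/5 ≈ 5407.6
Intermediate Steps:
f(n, N) = 7 + n*(-N/10 - n/10) (f(n, N) = 7 + ((N + n)/(64 - 74))*n = 7 + ((N + n)/(-10))*n = 7 + ((N + n)*(-⅒))*n = 7 + (-N/10 - n/10)*n = 7 + n*(-N/10 - n/10))
5335 + f(-4, 168) = 5335 + (7 - ⅒*(-4)² - ⅒*168*(-4)) = 5335 + (7 - ⅒*16 + 336/5) = 5335 + (7 - 8/5 + 336/5) = 5335 + 363/5 = 27038/5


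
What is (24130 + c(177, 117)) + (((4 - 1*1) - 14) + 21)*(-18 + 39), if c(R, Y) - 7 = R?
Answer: 24524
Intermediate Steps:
c(R, Y) = 7 + R
(24130 + c(177, 117)) + (((4 - 1*1) - 14) + 21)*(-18 + 39) = (24130 + (7 + 177)) + (((4 - 1*1) - 14) + 21)*(-18 + 39) = (24130 + 184) + (((4 - 1) - 14) + 21)*21 = 24314 + ((3 - 14) + 21)*21 = 24314 + (-11 + 21)*21 = 24314 + 10*21 = 24314 + 210 = 24524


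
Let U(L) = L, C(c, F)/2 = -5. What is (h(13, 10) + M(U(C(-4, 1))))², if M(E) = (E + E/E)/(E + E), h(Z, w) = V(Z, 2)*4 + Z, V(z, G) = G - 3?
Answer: 35721/400 ≈ 89.302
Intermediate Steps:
C(c, F) = -10 (C(c, F) = 2*(-5) = -10)
V(z, G) = -3 + G
h(Z, w) = -4 + Z (h(Z, w) = (-3 + 2)*4 + Z = -1*4 + Z = -4 + Z)
M(E) = (1 + E)/(2*E) (M(E) = (E + 1)/((2*E)) = (1 + E)*(1/(2*E)) = (1 + E)/(2*E))
(h(13, 10) + M(U(C(-4, 1))))² = ((-4 + 13) + (½)*(1 - 10)/(-10))² = (9 + (½)*(-⅒)*(-9))² = (9 + 9/20)² = (189/20)² = 35721/400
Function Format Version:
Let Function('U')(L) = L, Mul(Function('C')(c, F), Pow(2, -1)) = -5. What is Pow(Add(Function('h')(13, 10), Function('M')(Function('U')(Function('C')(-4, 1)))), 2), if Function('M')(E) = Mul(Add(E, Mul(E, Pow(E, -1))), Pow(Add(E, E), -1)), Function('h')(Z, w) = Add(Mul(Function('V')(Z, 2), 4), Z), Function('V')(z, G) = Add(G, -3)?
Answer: Rational(35721, 400) ≈ 89.302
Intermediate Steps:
Function('C')(c, F) = -10 (Function('C')(c, F) = Mul(2, -5) = -10)
Function('V')(z, G) = Add(-3, G)
Function('h')(Z, w) = Add(-4, Z) (Function('h')(Z, w) = Add(Mul(Add(-3, 2), 4), Z) = Add(Mul(-1, 4), Z) = Add(-4, Z))
Function('M')(E) = Mul(Rational(1, 2), Pow(E, -1), Add(1, E)) (Function('M')(E) = Mul(Add(E, 1), Pow(Mul(2, E), -1)) = Mul(Add(1, E), Mul(Rational(1, 2), Pow(E, -1))) = Mul(Rational(1, 2), Pow(E, -1), Add(1, E)))
Pow(Add(Function('h')(13, 10), Function('M')(Function('U')(Function('C')(-4, 1)))), 2) = Pow(Add(Add(-4, 13), Mul(Rational(1, 2), Pow(-10, -1), Add(1, -10))), 2) = Pow(Add(9, Mul(Rational(1, 2), Rational(-1, 10), -9)), 2) = Pow(Add(9, Rational(9, 20)), 2) = Pow(Rational(189, 20), 2) = Rational(35721, 400)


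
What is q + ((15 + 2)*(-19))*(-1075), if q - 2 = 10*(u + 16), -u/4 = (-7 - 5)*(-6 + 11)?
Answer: 349787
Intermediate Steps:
u = 240 (u = -4*(-7 - 5)*(-6 + 11) = -(-48)*5 = -4*(-60) = 240)
q = 2562 (q = 2 + 10*(240 + 16) = 2 + 10*256 = 2 + 2560 = 2562)
q + ((15 + 2)*(-19))*(-1075) = 2562 + ((15 + 2)*(-19))*(-1075) = 2562 + (17*(-19))*(-1075) = 2562 - 323*(-1075) = 2562 + 347225 = 349787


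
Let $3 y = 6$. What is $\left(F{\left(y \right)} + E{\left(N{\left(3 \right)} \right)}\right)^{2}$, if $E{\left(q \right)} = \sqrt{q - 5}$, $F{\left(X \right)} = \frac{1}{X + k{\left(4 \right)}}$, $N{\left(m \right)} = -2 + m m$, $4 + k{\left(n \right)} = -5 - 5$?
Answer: $\frac{289}{144} - \frac{\sqrt{2}}{6} \approx 1.7712$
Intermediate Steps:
$k{\left(n \right)} = -14$ ($k{\left(n \right)} = -4 - 10 = -14$)
$N{\left(m \right)} = -2 + m^{2}$
$y = 2$ ($y = \frac{1}{3} \cdot 6 = 2$)
$F{\left(X \right)} = \frac{1}{-14 + X}$ ($F{\left(X \right)} = \frac{1}{X - 14} = \frac{1}{-14 + X}$)
$E{\left(q \right)} = \sqrt{-5 + q}$
$\left(F{\left(y \right)} + E{\left(N{\left(3 \right)} \right)}\right)^{2} = \left(\frac{1}{-14 + 2} + \sqrt{-5 - \left(2 - 3^{2}\right)}\right)^{2} = \left(\frac{1}{-12} + \sqrt{-5 + \left(-2 + 9\right)}\right)^{2} = \left(- \frac{1}{12} + \sqrt{-5 + 7}\right)^{2} = \left(- \frac{1}{12} + \sqrt{2}\right)^{2}$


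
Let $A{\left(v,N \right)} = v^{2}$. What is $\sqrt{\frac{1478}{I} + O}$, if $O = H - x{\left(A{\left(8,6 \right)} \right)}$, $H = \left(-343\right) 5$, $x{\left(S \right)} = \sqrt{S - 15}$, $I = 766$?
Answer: $\frac{i \sqrt{252315421}}{383} \approx 41.474 i$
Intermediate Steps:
$x{\left(S \right)} = \sqrt{-15 + S}$
$H = -1715$
$O = -1722$ ($O = -1715 - \sqrt{-15 + 8^{2}} = -1715 - \sqrt{-15 + 64} = -1715 - \sqrt{49} = -1715 - 7 = -1722$)
$\sqrt{\frac{1478}{I} + O} = \sqrt{\frac{1478}{766} - 1722} = \sqrt{1478 \cdot \frac{1}{766} - 1722} = \sqrt{\frac{739}{383} - 1722} = \sqrt{- \frac{658787}{383}} = \frac{i \sqrt{252315421}}{383}$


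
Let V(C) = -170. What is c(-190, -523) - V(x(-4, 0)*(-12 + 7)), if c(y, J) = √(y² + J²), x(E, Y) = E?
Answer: 170 + √309629 ≈ 726.44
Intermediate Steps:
c(y, J) = √(J² + y²)
c(-190, -523) - V(x(-4, 0)*(-12 + 7)) = √((-523)² + (-190)²) - 1*(-170) = √(273529 + 36100) + 170 = √309629 + 170 = 170 + √309629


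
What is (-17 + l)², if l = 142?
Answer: 15625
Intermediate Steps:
(-17 + l)² = (-17 + 142)² = 125² = 15625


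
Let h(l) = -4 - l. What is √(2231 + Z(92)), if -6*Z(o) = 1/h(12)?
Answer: √1285062/24 ≈ 47.234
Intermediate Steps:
Z(o) = 1/96 (Z(o) = -1/(6*(-4 - 1*12)) = -1/(6*(-4 - 12)) = -⅙/(-16) = -⅙*(-1/16) = 1/96)
√(2231 + Z(92)) = √(2231 + 1/96) = √(214177/96) = √1285062/24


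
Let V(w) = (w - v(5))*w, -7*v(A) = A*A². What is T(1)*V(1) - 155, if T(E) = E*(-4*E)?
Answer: -1613/7 ≈ -230.43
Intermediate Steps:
v(A) = -A³/7 (v(A) = -A*A²/7 = -A³/7)
T(E) = -4*E²
V(w) = w*(125/7 + w) (V(w) = (w - (-1)*5³/7)*w = (w - (-1)*125/7)*w = (w - 1*(-125/7))*w = (w + 125/7)*w = (125/7 + w)*w = w*(125/7 + w))
T(1)*V(1) - 155 = (-4*1²)*((⅐)*1*(125 + 7*1)) - 155 = (-4*1)*((⅐)*1*(125 + 7)) - 155 = -4*132/7 - 155 = -528/7 - 155 = -1613/7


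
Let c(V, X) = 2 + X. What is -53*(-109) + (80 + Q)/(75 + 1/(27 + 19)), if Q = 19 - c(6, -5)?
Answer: 1173007/203 ≈ 5778.4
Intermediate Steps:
Q = 22 (Q = 19 - (2 - 5) = 19 - 1*(-3) = 19 + 3 = 22)
-53*(-109) + (80 + Q)/(75 + 1/(27 + 19)) = -53*(-109) + (80 + 22)/(75 + 1/(27 + 19)) = 5777 + 102/(75 + 1/46) = 5777 + 102/(3451/46) = 5777 + 102*(46/3451) = 5777 + 276/203 = 1173007/203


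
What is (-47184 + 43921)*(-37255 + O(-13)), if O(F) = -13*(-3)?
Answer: 121435808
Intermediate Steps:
O(F) = 39
(-47184 + 43921)*(-37255 + O(-13)) = (-47184 + 43921)*(-37255 + 39) = -3263*(-37216) = 121435808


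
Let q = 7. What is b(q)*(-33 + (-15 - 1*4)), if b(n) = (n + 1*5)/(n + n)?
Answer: -312/7 ≈ -44.571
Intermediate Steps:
b(n) = (5 + n)/(2*n) (b(n) = (n + 5)/((2*n)) = (5 + n)*(1/(2*n)) = (5 + n)/(2*n))
b(q)*(-33 + (-15 - 1*4)) = ((½)*(5 + 7)/7)*(-33 + (-15 - 1*4)) = ((½)*(⅐)*12)*(-33 + (-15 - 4)) = 6*(-33 - 19)/7 = (6/7)*(-52) = -312/7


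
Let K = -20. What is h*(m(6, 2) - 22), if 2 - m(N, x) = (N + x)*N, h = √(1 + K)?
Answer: -68*I*√19 ≈ -296.41*I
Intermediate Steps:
h = I*√19 (h = √(1 - 20) = √(-19) = I*√19 ≈ 4.3589*I)
m(N, x) = 2 - N*(N + x) (m(N, x) = 2 - (N + x)*N = 2 - N*(N + x))
h*(m(6, 2) - 22) = (I*√19)*((2 - 1*6² - 1*6*2) - 22) = (I*√19)*((2 - 1*36 - 12) - 22) = (I*√19)*((2 - 36 - 12) - 22) = (I*√19)*(-46 - 22) = (I*√19)*(-68) = -68*I*√19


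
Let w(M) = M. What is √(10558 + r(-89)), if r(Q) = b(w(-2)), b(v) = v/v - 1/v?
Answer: 7*√862/2 ≈ 102.76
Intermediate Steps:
b(v) = 1 - 1/v
r(Q) = 3/2 (r(Q) = (-1 - 2)/(-2) = -½*(-3) = 3/2)
√(10558 + r(-89)) = √(10558 + 3/2) = √(21119/2) = 7*√862/2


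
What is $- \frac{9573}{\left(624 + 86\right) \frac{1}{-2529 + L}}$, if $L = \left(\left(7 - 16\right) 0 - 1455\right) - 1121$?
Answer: $\frac{9774033}{142} \approx 68831.0$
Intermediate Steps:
$L = -2576$ ($L = \left(\left(-9\right) 0 - 1455\right) - 1121 = \left(0 - 1455\right) - 1121 = -1455 - 1121 = -2576$)
$- \frac{9573}{\left(624 + 86\right) \frac{1}{-2529 + L}} = - \frac{9573}{\left(624 + 86\right) \frac{1}{-2529 - 2576}} = - \frac{9573}{710 \frac{1}{-5105}} = - \frac{9573}{710 \left(- \frac{1}{5105}\right)} = - \frac{9573}{- \frac{142}{1021}} = \left(-9573\right) \left(- \frac{1021}{142}\right) = \frac{9774033}{142}$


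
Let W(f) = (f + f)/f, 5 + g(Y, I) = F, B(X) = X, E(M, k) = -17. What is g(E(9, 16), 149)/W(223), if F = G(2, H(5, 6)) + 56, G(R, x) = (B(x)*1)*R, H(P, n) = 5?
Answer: 61/2 ≈ 30.500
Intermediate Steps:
G(R, x) = R*x (G(R, x) = (x*1)*R = x*R = R*x)
F = 66 (F = 2*5 + 56 = 10 + 56 = 66)
g(Y, I) = 61 (g(Y, I) = -5 + 66 = 61)
W(f) = 2 (W(f) = (2*f)/f = 2)
g(E(9, 16), 149)/W(223) = 61/2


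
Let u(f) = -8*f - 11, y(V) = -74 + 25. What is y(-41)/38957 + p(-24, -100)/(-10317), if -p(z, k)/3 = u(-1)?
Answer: -285382/133973123 ≈ -0.0021301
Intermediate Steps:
y(V) = -49
u(f) = -11 - 8*f
p(z, k) = 9 (p(z, k) = -3*(-11 - 8*(-1)) = -3*(-11 + 8) = -3*(-3) = 9)
y(-41)/38957 + p(-24, -100)/(-10317) = -49/38957 + 9/(-10317) = -49*1/38957 + 9*(-1/10317) = -49/38957 - 3/3439 = -285382/133973123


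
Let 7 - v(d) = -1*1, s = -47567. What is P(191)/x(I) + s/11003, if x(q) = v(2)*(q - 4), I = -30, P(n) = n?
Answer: -15039797/2992816 ≈ -5.0253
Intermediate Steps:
v(d) = 8 (v(d) = 7 - (-1) = 7 - 1*(-1) = 7 + 1 = 8)
x(q) = -32 + 8*q (x(q) = 8*(q - 4) = 8*(-4 + q) = -32 + 8*q)
P(191)/x(I) + s/11003 = 191/(-32 + 8*(-30)) - 47567/11003 = 191/(-32 - 240) - 47567*1/11003 = 191/(-272) - 47567/11003 = 191*(-1/272) - 47567/11003 = -191/272 - 47567/11003 = -15039797/2992816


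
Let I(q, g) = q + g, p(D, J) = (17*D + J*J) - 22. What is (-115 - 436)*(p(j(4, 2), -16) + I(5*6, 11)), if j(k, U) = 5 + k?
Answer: -235828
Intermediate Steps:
p(D, J) = -22 + J**2 + 17*D (p(D, J) = (17*D + J**2) - 22 = (J**2 + 17*D) - 22 = -22 + J**2 + 17*D)
I(q, g) = g + q
(-115 - 436)*(p(j(4, 2), -16) + I(5*6, 11)) = (-115 - 436)*((-22 + (-16)**2 + 17*(5 + 4)) + (11 + 5*6)) = -551*((-22 + 256 + 17*9) + (11 + 30)) = -551*((-22 + 256 + 153) + 41) = -551*(387 + 41) = -551*428 = -235828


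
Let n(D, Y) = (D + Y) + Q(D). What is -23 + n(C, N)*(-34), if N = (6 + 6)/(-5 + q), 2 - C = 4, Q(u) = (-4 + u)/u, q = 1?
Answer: 45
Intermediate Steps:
Q(u) = (-4 + u)/u
C = -2 (C = 2 - 1*4 = 2 - 4 = -2)
N = -3 (N = (6 + 6)/(-5 + 1) = 12/(-4) = 12*(-¼) = -3)
n(D, Y) = D + Y + (-4 + D)/D (n(D, Y) = (D + Y) + (-4 + D)/D = D + Y + (-4 + D)/D)
-23 + n(C, N)*(-34) = -23 + (1 - 2 - 3 - 4/(-2))*(-34) = -23 + (1 - 2 - 3 - 4*(-½))*(-34) = -23 + (1 - 2 - 3 + 2)*(-34) = -23 - 2*(-34) = -23 + 68 = 45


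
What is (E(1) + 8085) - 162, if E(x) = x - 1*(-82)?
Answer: 8006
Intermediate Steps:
E(x) = 82 + x (E(x) = x + 82 = 82 + x)
(E(1) + 8085) - 162 = ((82 + 1) + 8085) - 162 = (83 + 8085) - 162 = 8168 - 162 = 8006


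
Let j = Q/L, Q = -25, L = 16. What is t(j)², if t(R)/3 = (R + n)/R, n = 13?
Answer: 301401/625 ≈ 482.24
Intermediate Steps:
j = -25/16 ≈ -1.5625
t(R) = 3*(13 + R)/R (t(R) = 3*((R + 13)/R) = 3*((13 + R)/R) = 3*(13 + R)/R)
t(j)² = (3 + 39/(-25/16))² = (3 + 39*(-16/25))² = (3 - 624/25)² = (-549/25)² = 301401/625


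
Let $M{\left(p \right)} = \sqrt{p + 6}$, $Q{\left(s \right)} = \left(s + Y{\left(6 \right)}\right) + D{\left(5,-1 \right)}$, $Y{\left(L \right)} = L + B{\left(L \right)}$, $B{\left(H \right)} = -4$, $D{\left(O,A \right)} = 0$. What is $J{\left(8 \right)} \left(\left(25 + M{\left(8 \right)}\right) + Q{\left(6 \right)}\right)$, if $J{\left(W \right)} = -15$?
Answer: $-495 - 15 \sqrt{14} \approx -551.13$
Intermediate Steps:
$Y{\left(L \right)} = -4 + L$ ($Y{\left(L \right)} = L - 4 = -4 + L$)
$Q{\left(s \right)} = 2 + s$ ($Q{\left(s \right)} = \left(s + \left(-4 + 6\right)\right) + 0 = \left(s + 2\right) + 0 = \left(2 + s\right) + 0 = 2 + s$)
$M{\left(p \right)} = \sqrt{6 + p}$
$J{\left(8 \right)} \left(\left(25 + M{\left(8 \right)}\right) + Q{\left(6 \right)}\right) = - 15 \left(\left(25 + \sqrt{6 + 8}\right) + \left(2 + 6\right)\right) = - 15 \left(\left(25 + \sqrt{14}\right) + 8\right) = - 15 \left(33 + \sqrt{14}\right) = -495 - 15 \sqrt{14}$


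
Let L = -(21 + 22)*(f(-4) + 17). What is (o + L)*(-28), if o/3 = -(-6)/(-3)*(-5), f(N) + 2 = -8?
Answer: 7588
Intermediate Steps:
f(N) = -10 (f(N) = -2 - 8 = -10)
L = -301 (L = -(21 + 22)*(-10 + 17) = -43*7 = -1*301 = -301)
o = 30 (o = 3*(-(-6)/(-3)*(-5)) = 3*(-(-6)*(-1)/3*(-5)) = 3*(-3*2/3*(-5)) = 3*(-2*(-5)) = 3*10 = 30)
(o + L)*(-28) = (30 - 301)*(-28) = -271*(-28) = 7588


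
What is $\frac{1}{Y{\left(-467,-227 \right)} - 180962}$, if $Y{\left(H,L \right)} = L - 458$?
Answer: $- \frac{1}{181647} \approx -5.5052 \cdot 10^{-6}$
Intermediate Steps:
$Y{\left(H,L \right)} = -458 + L$
$\frac{1}{Y{\left(-467,-227 \right)} - 180962} = \frac{1}{\left(-458 - 227\right) - 180962} = \frac{1}{-685 - 180962} = \frac{1}{-181647} = - \frac{1}{181647}$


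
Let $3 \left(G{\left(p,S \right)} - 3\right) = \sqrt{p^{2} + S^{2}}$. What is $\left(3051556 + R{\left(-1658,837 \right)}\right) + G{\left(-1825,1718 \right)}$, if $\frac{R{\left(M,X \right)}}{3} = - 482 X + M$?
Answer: $1836283 + \frac{\sqrt{6282149}}{3} \approx 1.8371 \cdot 10^{6}$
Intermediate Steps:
$G{\left(p,S \right)} = 3 + \frac{\sqrt{S^{2} + p^{2}}}{3}$ ($G{\left(p,S \right)} = 3 + \frac{\sqrt{p^{2} + S^{2}}}{3} = 3 + \frac{\sqrt{S^{2} + p^{2}}}{3}$)
$R{\left(M,X \right)} = - 1446 X + 3 M$ ($R{\left(M,X \right)} = 3 \left(- 482 X + M\right) = 3 \left(M - 482 X\right) = - 1446 X + 3 M$)
$\left(3051556 + R{\left(-1658,837 \right)}\right) + G{\left(-1825,1718 \right)} = \left(3051556 + \left(\left(-1446\right) 837 + 3 \left(-1658\right)\right)\right) + \left(3 + \frac{\sqrt{1718^{2} + \left(-1825\right)^{2}}}{3}\right) = \left(3051556 - 1215276\right) + \left(3 + \frac{\sqrt{2951524 + 3330625}}{3}\right) = \left(3051556 - 1215276\right) + \left(3 + \frac{\sqrt{6282149}}{3}\right) = 1836280 + \left(3 + \frac{\sqrt{6282149}}{3}\right) = 1836283 + \frac{\sqrt{6282149}}{3}$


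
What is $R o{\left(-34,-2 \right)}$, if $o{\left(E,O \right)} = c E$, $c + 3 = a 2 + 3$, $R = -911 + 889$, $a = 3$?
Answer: $4488$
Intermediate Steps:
$R = -22$
$c = 6$ ($c = -3 + \left(3 \cdot 2 + 3\right) = -3 + \left(6 + 3\right) = -3 + 9 = 6$)
$o{\left(E,O \right)} = 6 E$
$R o{\left(-34,-2 \right)} = - 22 \cdot 6 \left(-34\right) = \left(-22\right) \left(-204\right) = 4488$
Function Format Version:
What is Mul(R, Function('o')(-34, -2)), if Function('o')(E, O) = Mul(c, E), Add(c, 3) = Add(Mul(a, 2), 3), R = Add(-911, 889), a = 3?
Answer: 4488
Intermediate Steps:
R = -22
c = 6 (c = Add(-3, Add(Mul(3, 2), 3)) = Add(-3, Add(6, 3)) = Add(-3, 9) = 6)
Function('o')(E, O) = Mul(6, E)
Mul(R, Function('o')(-34, -2)) = Mul(-22, Mul(6, -34)) = Mul(-22, -204) = 4488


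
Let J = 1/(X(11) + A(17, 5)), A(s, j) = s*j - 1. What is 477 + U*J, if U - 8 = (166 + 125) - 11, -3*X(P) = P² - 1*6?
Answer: 66213/137 ≈ 483.31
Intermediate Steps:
X(P) = 2 - P²/3 (X(P) = -(P² - 1*6)/3 = -(P² - 6)/3 = -(-6 + P²)/3 = 2 - P²/3)
A(s, j) = -1 + j*s (A(s, j) = j*s - 1 = -1 + j*s)
J = 3/137 (J = 1/((2 - ⅓*11²) + (-1 + 5*17)) = 1/((2 - ⅓*121) + (-1 + 85)) = 1/((2 - 121/3) + 84) = 1/(-115/3 + 84) = 1/(137/3) = 3/137 ≈ 0.021898)
U = 288 (U = 8 + ((166 + 125) - 11) = 8 + (291 - 11) = 8 + 280 = 288)
477 + U*J = 477 + 288*(3/137) = 477 + 864/137 = 66213/137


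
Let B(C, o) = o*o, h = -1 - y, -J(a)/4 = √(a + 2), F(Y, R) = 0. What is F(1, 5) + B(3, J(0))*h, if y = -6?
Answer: 160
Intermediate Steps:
J(a) = -4*√(2 + a) (J(a) = -4*√(a + 2) = -4*√(2 + a))
h = 5 (h = -1 - 1*(-6) = -1 + 6 = 5)
B(C, o) = o²
F(1, 5) + B(3, J(0))*h = 0 + (-4*√(2 + 0))²*5 = 0 + (-4*√2)²*5 = 0 + 32*5 = 0 + 160 = 160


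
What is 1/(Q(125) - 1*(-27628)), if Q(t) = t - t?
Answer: 1/27628 ≈ 3.6195e-5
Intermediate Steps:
Q(t) = 0
1/(Q(125) - 1*(-27628)) = 1/(0 - 1*(-27628)) = 1/(0 + 27628) = 1/27628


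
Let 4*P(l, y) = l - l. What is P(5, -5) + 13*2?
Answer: 26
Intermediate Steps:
P(l, y) = 0 (P(l, y) = (l - l)/4 = (¼)*0 = 0)
P(5, -5) + 13*2 = 0 + 13*2 = 0 + 26 = 26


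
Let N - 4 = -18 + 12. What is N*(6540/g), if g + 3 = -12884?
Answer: 13080/12887 ≈ 1.0150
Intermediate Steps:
N = -2 (N = 4 + (-18 + 12) = 4 - 6 = -2)
g = -12887 (g = -3 - 12884 = -12887)
N*(6540/g) = -13080/(-12887) = -13080*(-1)/12887 = -2*(-6540/12887) = 13080/12887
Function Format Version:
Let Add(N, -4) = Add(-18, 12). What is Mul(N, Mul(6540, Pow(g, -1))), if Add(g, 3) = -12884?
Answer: Rational(13080, 12887) ≈ 1.0150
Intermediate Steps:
N = -2 (N = Add(4, Add(-18, 12)) = Add(4, -6) = -2)
g = -12887 (g = Add(-3, -12884) = -12887)
Mul(N, Mul(6540, Pow(g, -1))) = Mul(-2, Mul(6540, Pow(-12887, -1))) = Mul(-2, Mul(6540, Rational(-1, 12887))) = Mul(-2, Rational(-6540, 12887)) = Rational(13080, 12887)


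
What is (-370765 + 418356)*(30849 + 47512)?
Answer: 3729278351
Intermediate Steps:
(-370765 + 418356)*(30849 + 47512) = 47591*78361 = 3729278351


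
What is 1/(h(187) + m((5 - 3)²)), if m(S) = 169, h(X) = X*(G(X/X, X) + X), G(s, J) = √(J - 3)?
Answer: 17569/614122374 - 187*√46/614122374 ≈ 2.6543e-5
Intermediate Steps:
G(s, J) = √(-3 + J)
h(X) = X*(X + √(-3 + X)) (h(X) = X*(√(-3 + X) + X) = X*(X + √(-3 + X)))
1/(h(187) + m((5 - 3)²)) = 1/(187*(187 + √(-3 + 187)) + 169) = 1/(187*(187 + √184) + 169) = 1/(187*(187 + 2*√46) + 169) = 1/((34969 + 374*√46) + 169) = 1/(35138 + 374*√46)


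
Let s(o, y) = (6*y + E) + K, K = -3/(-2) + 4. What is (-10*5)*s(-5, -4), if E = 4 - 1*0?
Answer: 725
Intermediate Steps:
K = 11/2 (K = -3*(-½) + 4 = 3/2 + 4 = 11/2 ≈ 5.5000)
E = 4 (E = 4 + 0 = 4)
s(o, y) = 19/2 + 6*y (s(o, y) = (6*y + 4) + 11/2 = (4 + 6*y) + 11/2 = 19/2 + 6*y)
(-10*5)*s(-5, -4) = (-10*5)*(19/2 + 6*(-4)) = -50*(19/2 - 24) = -50*(-29/2) = 725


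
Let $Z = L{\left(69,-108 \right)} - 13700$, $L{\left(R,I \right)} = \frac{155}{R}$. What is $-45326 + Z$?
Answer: $- \frac{4072639}{69} \approx -59024.0$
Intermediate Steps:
$Z = - \frac{945145}{69}$ ($Z = \frac{155}{69} - 13700 = - \frac{945145}{69} \approx -13698.0$)
$-45326 + Z = -45326 - \frac{945145}{69} = - \frac{4072639}{69}$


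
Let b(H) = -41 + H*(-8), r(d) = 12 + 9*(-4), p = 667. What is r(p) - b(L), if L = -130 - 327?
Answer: -3639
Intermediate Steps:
r(d) = -24 (r(d) = 12 - 36 = -24)
L = -457
b(H) = -41 - 8*H
r(p) - b(L) = -24 - (-41 - 8*(-457)) = -24 - (-41 + 3656) = -24 - 1*3615 = -24 - 3615 = -3639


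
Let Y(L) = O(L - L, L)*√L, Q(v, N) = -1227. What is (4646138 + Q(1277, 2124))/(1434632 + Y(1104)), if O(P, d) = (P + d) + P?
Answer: 832967244719/257102925320 - 320498859*√69/32137865665 ≈ 3.1570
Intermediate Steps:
O(P, d) = d + 2*P
Y(L) = L^(3/2) (Y(L) = (L + 2*(L - L))*√L = (L + 2*0)*√L = (L + 0)*√L = L*√L = L^(3/2))
(4646138 + Q(1277, 2124))/(1434632 + Y(1104)) = (4646138 - 1227)/(1434632 + 1104^(3/2)) = 4644911/(1434632 + 4416*√69)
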